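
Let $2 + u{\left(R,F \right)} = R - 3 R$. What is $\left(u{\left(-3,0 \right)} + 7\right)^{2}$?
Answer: $121$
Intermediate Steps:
$u{\left(R,F \right)} = -2 - 2 R$ ($u{\left(R,F \right)} = -2 + \left(R - 3 R\right) = -2 - 2 R$)
$\left(u{\left(-3,0 \right)} + 7\right)^{2} = \left(\left(-2 - -6\right) + 7\right)^{2} = \left(\left(-2 + 6\right) + 7\right)^{2} = \left(4 + 7\right)^{2} = 11^{2} = 121$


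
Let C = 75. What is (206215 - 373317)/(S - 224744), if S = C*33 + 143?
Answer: 83551/111063 ≈ 0.75229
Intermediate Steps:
S = 2618 (S = 75*33 + 143 = 2475 + 143 = 2618)
(206215 - 373317)/(S - 224744) = (206215 - 373317)/(2618 - 224744) = -167102/(-222126) = -167102*(-1/222126) = 83551/111063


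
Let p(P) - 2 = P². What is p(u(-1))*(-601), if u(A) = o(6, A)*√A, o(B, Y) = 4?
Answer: 8414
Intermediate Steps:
u(A) = 4*√A
p(P) = 2 + P²
p(u(-1))*(-601) = (2 + (4*√(-1))²)*(-601) = (2 + (4*I)²)*(-601) = (2 - 16)*(-601) = -14*(-601) = 8414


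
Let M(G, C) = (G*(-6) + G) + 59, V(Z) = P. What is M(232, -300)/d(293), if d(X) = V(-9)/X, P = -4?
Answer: 322593/4 ≈ 80648.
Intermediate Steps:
V(Z) = -4
d(X) = -4/X
M(G, C) = 59 - 5*G (M(G, C) = (-6*G + G) + 59 = -5*G + 59 = 59 - 5*G)
M(232, -300)/d(293) = (59 - 5*232)/((-4/293)) = (59 - 1160)/((-4*1/293)) = -1101/(-4/293) = -1101*(-293/4) = 322593/4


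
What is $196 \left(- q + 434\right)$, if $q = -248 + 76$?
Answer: $118776$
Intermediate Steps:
$q = -172$
$196 \left(- q + 434\right) = 196 \left(\left(-1\right) \left(-172\right) + 434\right) = 196 \left(172 + 434\right) = 196 \cdot 606 = 118776$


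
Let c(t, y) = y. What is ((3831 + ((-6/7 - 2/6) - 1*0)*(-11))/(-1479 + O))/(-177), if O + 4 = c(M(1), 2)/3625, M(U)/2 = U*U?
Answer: 292631750/19982119941 ≈ 0.014645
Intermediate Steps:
M(U) = 2*U² (M(U) = 2*(U*U) = 2*U²)
O = -14498/3625 (O = -4 + 2/3625 = -14498/3625 ≈ -3.9994)
((3831 + ((-6/7 - 2/6) - 1*0)*(-11))/(-1479 + O))/(-177) = ((3831 + ((-6/7 - 2/6) - 1*0)*(-11))/(-1479 - 14498/3625))/(-177) = ((3831 + ((-6*⅐ - 2*⅙) + 0)*(-11))/(-5375873/3625))*(-1/177) = ((3831 + ((-6/7 - ⅓) + 0)*(-11))*(-3625/5375873))*(-1/177) = ((3831 + (-25/21 + 0)*(-11))*(-3625/5375873))*(-1/177) = ((3831 - 25/21*(-11))*(-3625/5375873))*(-1/177) = ((3831 + 275/21)*(-3625/5375873))*(-1/177) = ((80726/21)*(-3625/5375873))*(-1/177) = -292631750/112893333*(-1/177) = 292631750/19982119941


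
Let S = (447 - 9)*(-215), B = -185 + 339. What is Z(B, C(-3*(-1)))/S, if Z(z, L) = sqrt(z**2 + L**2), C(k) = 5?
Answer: -sqrt(23741)/94170 ≈ -0.0016362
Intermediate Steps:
B = 154
Z(z, L) = sqrt(L**2 + z**2)
S = -94170 (S = 438*(-215) = -94170)
Z(B, C(-3*(-1)))/S = sqrt(5**2 + 154**2)/(-94170) = sqrt(25 + 23716)*(-1/94170) = sqrt(23741)*(-1/94170) = -sqrt(23741)/94170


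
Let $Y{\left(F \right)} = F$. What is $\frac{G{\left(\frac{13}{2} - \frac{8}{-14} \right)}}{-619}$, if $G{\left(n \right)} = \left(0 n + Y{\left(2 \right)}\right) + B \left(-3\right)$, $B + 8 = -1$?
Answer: $- \frac{29}{619} \approx -0.04685$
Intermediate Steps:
$B = -9$ ($B = -8 - 1 = -9$)
$G{\left(n \right)} = 29$ ($G{\left(n \right)} = \left(0 n + 2\right) - -27 = \left(0 + 2\right) + 27 = 2 + 27 = 29$)
$\frac{G{\left(\frac{13}{2} - \frac{8}{-14} \right)}}{-619} = \frac{29}{-619} = 29 \left(- \frac{1}{619}\right) = - \frac{29}{619}$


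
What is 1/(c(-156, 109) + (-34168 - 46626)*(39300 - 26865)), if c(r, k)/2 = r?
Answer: -1/1004673702 ≈ -9.9535e-10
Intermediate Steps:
c(r, k) = 2*r
1/(c(-156, 109) + (-34168 - 46626)*(39300 - 26865)) = 1/(2*(-156) + (-34168 - 46626)*(39300 - 26865)) = 1/(-312 - 80794*12435) = 1/(-312 - 1004673390) = 1/(-1004673702) = -1/1004673702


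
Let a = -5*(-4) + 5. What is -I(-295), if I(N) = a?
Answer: -25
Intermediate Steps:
a = 25 (a = 20 + 5 = 25)
I(N) = 25
-I(-295) = -1*25 = -25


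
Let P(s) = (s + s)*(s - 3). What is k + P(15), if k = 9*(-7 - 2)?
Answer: 279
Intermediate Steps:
P(s) = 2*s*(-3 + s) (P(s) = (2*s)*(-3 + s) = 2*s*(-3 + s))
k = -81 (k = 9*(-9) = -81)
k + P(15) = -81 + 2*15*(-3 + 15) = -81 + 2*15*12 = -81 + 360 = 279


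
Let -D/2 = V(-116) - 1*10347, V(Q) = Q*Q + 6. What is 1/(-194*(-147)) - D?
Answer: 177667141/28518 ≈ 6230.0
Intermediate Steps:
V(Q) = 6 + Q² (V(Q) = Q² + 6 = 6 + Q²)
D = -6230 (D = -2*((6 + (-116)²) - 1*10347) = -2*((6 + 13456) - 10347) = -2*(13462 - 10347) = -2*3115 = -6230)
1/(-194*(-147)) - D = 1/(-194*(-147)) - 1*(-6230) = 1/28518 + 6230 = 177667141/28518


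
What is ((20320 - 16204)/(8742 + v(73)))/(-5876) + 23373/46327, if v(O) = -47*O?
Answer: 182305179924/361436721893 ≈ 0.50439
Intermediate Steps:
((20320 - 16204)/(8742 + v(73)))/(-5876) + 23373/46327 = ((20320 - 16204)/(8742 - 47*73))/(-5876) + 23373/46327 = (4116/(8742 - 3431))*(-1/5876) + 23373*(1/46327) = (4116/5311)*(-1/5876) + 23373/46327 = -1029/7801859 + 23373/46327 = 182305179924/361436721893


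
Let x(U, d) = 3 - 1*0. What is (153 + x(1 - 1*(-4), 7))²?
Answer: 24336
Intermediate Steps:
x(U, d) = 3 (x(U, d) = 3 + 0 = 3)
(153 + x(1 - 1*(-4), 7))² = (153 + 3)² = 156² = 24336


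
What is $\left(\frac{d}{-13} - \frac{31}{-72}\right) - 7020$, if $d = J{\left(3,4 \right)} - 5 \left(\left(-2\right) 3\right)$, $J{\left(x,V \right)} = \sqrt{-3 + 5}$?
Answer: $- \frac{6572477}{936} - \frac{\sqrt{2}}{13} \approx -7022.0$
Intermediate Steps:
$J{\left(x,V \right)} = \sqrt{2}$
$d = 30 + \sqrt{2}$ ($d = \sqrt{2} - 5 \left(\left(-2\right) 3\right) = \sqrt{2} - -30 = \sqrt{2} + 30 = 30 + \sqrt{2} \approx 31.414$)
$\left(\frac{d}{-13} - \frac{31}{-72}\right) - 7020 = \left(\frac{30 + \sqrt{2}}{-13} - \frac{31}{-72}\right) - 7020 = \left(\left(30 + \sqrt{2}\right) \left(- \frac{1}{13}\right) - - \frac{31}{72}\right) - 7020 = \left(\left(- \frac{30}{13} - \frac{\sqrt{2}}{13}\right) + \frac{31}{72}\right) - 7020 = \left(- \frac{1757}{936} - \frac{\sqrt{2}}{13}\right) - 7020 = - \frac{6572477}{936} - \frac{\sqrt{2}}{13}$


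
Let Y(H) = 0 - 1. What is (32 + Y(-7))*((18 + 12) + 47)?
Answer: 2387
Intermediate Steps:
Y(H) = -1
(32 + Y(-7))*((18 + 12) + 47) = (32 - 1)*((18 + 12) + 47) = 31*(30 + 47) = 31*77 = 2387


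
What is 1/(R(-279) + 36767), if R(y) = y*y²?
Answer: -1/21680872 ≈ -4.6124e-8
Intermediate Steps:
R(y) = y³
1/(R(-279) + 36767) = 1/((-279)³ + 36767) = 1/(-21717639 + 36767) = 1/(-21680872) = -1/21680872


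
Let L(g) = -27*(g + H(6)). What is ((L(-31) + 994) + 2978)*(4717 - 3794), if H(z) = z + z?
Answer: 4139655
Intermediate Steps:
H(z) = 2*z
L(g) = -324 - 27*g (L(g) = -27*(g + 2*6) = -27*(g + 12) = -27*(12 + g) = -324 - 27*g)
((L(-31) + 994) + 2978)*(4717 - 3794) = (((-324 - 27*(-31)) + 994) + 2978)*(4717 - 3794) = (((-324 + 837) + 994) + 2978)*923 = ((513 + 994) + 2978)*923 = (1507 + 2978)*923 = 4485*923 = 4139655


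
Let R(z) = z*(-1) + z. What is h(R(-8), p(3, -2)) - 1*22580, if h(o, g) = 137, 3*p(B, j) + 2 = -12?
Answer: -22443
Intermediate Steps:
R(z) = 0 (R(z) = -z + z = 0)
p(B, j) = -14/3 (p(B, j) = -2/3 + (1/3)*(-12) = -2/3 - 4 = -14/3)
h(R(-8), p(3, -2)) - 1*22580 = 137 - 1*22580 = 137 - 22580 = -22443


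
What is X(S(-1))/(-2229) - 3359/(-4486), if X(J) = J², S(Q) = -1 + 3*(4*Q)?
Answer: 6729077/9999294 ≈ 0.67296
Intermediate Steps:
S(Q) = -1 + 12*Q
X(S(-1))/(-2229) - 3359/(-4486) = (-1 + 12*(-1))²/(-2229) - 3359/(-4486) = (-1 - 12)²*(-1/2229) - 3359*(-1/4486) = (-13)²*(-1/2229) + 3359/4486 = 169*(-1/2229) + 3359/4486 = -169/2229 + 3359/4486 = 6729077/9999294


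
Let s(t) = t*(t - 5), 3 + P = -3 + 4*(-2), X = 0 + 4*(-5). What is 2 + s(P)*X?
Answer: -5318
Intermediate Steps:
X = -20 (X = 0 - 20 = -20)
P = -14 (P = -3 + (-3 + 4*(-2)) = -3 + (-3 - 8) = -3 - 11 = -14)
s(t) = t*(-5 + t)
2 + s(P)*X = 2 - 14*(-5 - 14)*(-20) = 2 - 14*(-19)*(-20) = 2 + 266*(-20) = 2 - 5320 = -5318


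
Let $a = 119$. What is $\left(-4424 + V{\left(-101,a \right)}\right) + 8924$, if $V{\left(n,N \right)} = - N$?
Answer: $4381$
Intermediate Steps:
$\left(-4424 + V{\left(-101,a \right)}\right) + 8924 = \left(-4424 - 119\right) + 8924 = -4543 + 8924 = 4381$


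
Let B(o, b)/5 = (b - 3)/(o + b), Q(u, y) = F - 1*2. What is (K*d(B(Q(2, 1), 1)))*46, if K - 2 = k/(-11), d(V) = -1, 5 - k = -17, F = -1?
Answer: 0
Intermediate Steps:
Q(u, y) = -3 (Q(u, y) = -1 - 1*2 = -1 - 2 = -3)
k = 22 (k = 5 - 1*(-17) = 5 + 17 = 22)
B(o, b) = 5*(-3 + b)/(b + o) (B(o, b) = 5*((b - 3)/(o + b)) = 5*((-3 + b)/(b + o)) = 5*(-3 + b)/(b + o))
K = 0 (K = 2 + 22/(-11) = 2 + 22*(-1/11) = 2 - 2 = 0)
(K*d(B(Q(2, 1), 1)))*46 = (0*(-1))*46 = 0*46 = 0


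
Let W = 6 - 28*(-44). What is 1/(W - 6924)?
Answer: -1/5686 ≈ -0.00017587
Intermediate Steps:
W = 1238 (W = 6 + 1232 = 1238)
1/(W - 6924) = 1/(1238 - 6924) = 1/(-5686) = -1/5686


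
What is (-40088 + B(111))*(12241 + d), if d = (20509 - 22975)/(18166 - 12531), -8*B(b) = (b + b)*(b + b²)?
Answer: -26560836208244/5635 ≈ -4.7135e+9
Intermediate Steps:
B(b) = -b*(b + b²)/4 (B(b) = -(b + b)*(b + b²)/8 = -2*b*(b + b²)/8 = -b*(b + b²)/4)
d = -2466/5635 ≈ -0.43762
(-40088 + B(111))*(12241 + d) = (-40088 + (¼)*111²*(-1 - 1*111))*(12241 - 2466/5635) = (-40088 + (¼)*12321*(-1 - 111))*(68975569/5635) = (-40088 + (¼)*12321*(-112))*(68975569/5635) = (-40088 - 344988)*(68975569/5635) = -385076*68975569/5635 = -26560836208244/5635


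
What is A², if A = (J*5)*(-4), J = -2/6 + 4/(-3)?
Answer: 10000/9 ≈ 1111.1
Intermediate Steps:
J = -5/3 (J = -2*⅙ + 4*(-⅓) = -⅓ - 4/3 = -5/3 ≈ -1.6667)
A = 100/3 (A = -5/3*5*(-4) = -25/3*(-4) = 100/3 ≈ 33.333)
A² = (100/3)² = 10000/9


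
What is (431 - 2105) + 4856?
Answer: 3182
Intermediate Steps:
(431 - 2105) + 4856 = -1674 + 4856 = 3182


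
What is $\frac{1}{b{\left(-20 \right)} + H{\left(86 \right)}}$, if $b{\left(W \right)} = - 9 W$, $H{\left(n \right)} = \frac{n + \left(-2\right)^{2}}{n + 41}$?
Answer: $\frac{127}{22950} \approx 0.0055338$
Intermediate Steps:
$H{\left(n \right)} = \frac{4 + n}{41 + n}$ ($H{\left(n \right)} = \frac{n + 4}{41 + n} = \frac{4 + n}{41 + n}$)
$\frac{1}{b{\left(-20 \right)} + H{\left(86 \right)}} = \frac{1}{\left(-9\right) \left(-20\right) + \frac{4 + 86}{41 + 86}} = \frac{1}{180 + \frac{1}{127} \cdot 90} = \frac{1}{180 + \frac{90}{127}} = \frac{1}{\frac{22950}{127}} = \frac{127}{22950}$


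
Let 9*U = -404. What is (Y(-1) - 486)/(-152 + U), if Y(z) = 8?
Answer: 2151/886 ≈ 2.4278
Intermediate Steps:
U = -404/9 (U = (⅑)*(-404) = -404/9 ≈ -44.889)
(Y(-1) - 486)/(-152 + U) = (8 - 486)/(-152 - 404/9) = -478/(-1772/9) = -478*(-9/1772) = 2151/886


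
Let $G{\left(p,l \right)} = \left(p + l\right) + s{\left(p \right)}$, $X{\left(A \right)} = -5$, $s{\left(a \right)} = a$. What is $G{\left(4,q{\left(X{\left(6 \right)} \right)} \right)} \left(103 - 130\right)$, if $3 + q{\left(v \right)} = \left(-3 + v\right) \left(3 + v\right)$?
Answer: $-567$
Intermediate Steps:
$q{\left(v \right)} = -3 + \left(-3 + v\right) \left(3 + v\right)$
$G{\left(p,l \right)} = l + 2 p$ ($G{\left(p,l \right)} = \left(p + l\right) + p = \left(l + p\right) + p = l + 2 p$)
$G{\left(4,q{\left(X{\left(6 \right)} \right)} \right)} \left(103 - 130\right) = \left(\left(-12 + \left(-5\right)^{2}\right) + 2 \cdot 4\right) \left(103 - 130\right) = \left(\left(-12 + 25\right) + 8\right) \left(103 - 130\right) = \left(13 + 8\right) \left(-27\right) = 21 \left(-27\right) = -567$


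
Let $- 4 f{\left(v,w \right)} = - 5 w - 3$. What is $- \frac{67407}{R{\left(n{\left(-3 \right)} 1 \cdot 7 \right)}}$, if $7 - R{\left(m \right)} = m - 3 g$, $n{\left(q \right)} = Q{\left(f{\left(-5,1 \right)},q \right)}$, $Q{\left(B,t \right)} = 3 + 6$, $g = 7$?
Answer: $\frac{67407}{35} \approx 1925.9$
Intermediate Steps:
$f{\left(v,w \right)} = \frac{3}{4} + \frac{5 w}{4}$ ($f{\left(v,w \right)} = - \frac{- 5 w - 3}{4} = - \frac{-3 - 5 w}{4} = \frac{3}{4} + \frac{5 w}{4}$)
$Q{\left(B,t \right)} = 9$
$n{\left(q \right)} = 9$
$R{\left(m \right)} = 28 - m$ ($R{\left(m \right)} = 7 - \left(m - 21\right) = 7 - \left(-21 + m\right) = 28 - m$)
$- \frac{67407}{R{\left(n{\left(-3 \right)} 1 \cdot 7 \right)}} = - \frac{67407}{28 - 9 \cdot 1 \cdot 7} = - \frac{67407}{28 - 9 \cdot 7} = - \frac{67407}{28 - 63} = - \frac{67407}{-35} = \left(-67407\right) \left(- \frac{1}{35}\right) = \frac{67407}{35}$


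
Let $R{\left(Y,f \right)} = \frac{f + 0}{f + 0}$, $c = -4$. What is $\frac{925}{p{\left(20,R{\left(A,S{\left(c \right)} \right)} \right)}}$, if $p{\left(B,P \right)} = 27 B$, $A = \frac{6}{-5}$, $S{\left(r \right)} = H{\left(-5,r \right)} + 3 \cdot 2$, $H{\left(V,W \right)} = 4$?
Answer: $\frac{185}{108} \approx 1.713$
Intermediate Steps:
$S{\left(r \right)} = 10$ ($S{\left(r \right)} = 4 + 3 \cdot 2 = 4 + 6 = 10$)
$A = - \frac{6}{5}$ ($A = 6 \left(- \frac{1}{5}\right) = - \frac{6}{5} \approx -1.2$)
$R{\left(Y,f \right)} = 1$ ($R{\left(Y,f \right)} = \frac{f}{f} = 1$)
$\frac{925}{p{\left(20,R{\left(A,S{\left(c \right)} \right)} \right)}} = \frac{925}{27 \cdot 20} = \frac{925}{540} = 925 \cdot \frac{1}{540} = \frac{185}{108}$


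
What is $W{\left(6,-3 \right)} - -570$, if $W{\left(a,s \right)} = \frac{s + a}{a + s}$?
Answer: $571$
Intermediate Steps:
$W{\left(a,s \right)} = 1$ ($W{\left(a,s \right)} = \frac{a + s}{a + s} = 1$)
$W{\left(6,-3 \right)} - -570 = 1 - -570 = 1 + 570 = 571$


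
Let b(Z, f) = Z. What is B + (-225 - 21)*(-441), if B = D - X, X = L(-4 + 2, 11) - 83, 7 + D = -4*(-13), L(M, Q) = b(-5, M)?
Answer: 108619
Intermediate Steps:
L(M, Q) = -5
D = 45 (D = -7 - 4*(-13) = -7 + 52 = 45)
X = -88 (X = -5 - 83 = -88)
B = 133 (B = 45 - 1*(-88) = 45 + 88 = 133)
B + (-225 - 21)*(-441) = 133 + (-225 - 21)*(-441) = 133 - 246*(-441) = 133 + 108486 = 108619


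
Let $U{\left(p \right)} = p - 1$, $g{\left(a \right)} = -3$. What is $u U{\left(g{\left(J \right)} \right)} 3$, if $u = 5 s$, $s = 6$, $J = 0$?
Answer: $-360$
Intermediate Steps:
$U{\left(p \right)} = -1 + p$ ($U{\left(p \right)} = p - 1 = -1 + p$)
$u = 30$ ($u = 5 \cdot 6 = 30$)
$u U{\left(g{\left(J \right)} \right)} 3 = 30 \left(-1 - 3\right) 3 = 30 \left(-4\right) 3 = \left(-120\right) 3 = -360$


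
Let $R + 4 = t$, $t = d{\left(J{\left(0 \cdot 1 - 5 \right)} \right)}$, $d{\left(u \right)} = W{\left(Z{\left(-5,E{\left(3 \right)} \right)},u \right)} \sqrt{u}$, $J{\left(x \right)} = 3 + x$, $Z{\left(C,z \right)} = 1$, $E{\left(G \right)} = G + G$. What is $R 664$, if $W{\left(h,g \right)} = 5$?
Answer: $-2656 + 3320 i \sqrt{2} \approx -2656.0 + 4695.2 i$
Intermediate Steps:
$E{\left(G \right)} = 2 G$
$d{\left(u \right)} = 5 \sqrt{u}$
$t = 5 i \sqrt{2}$ ($t = 5 \sqrt{3 + \left(0 \cdot 1 - 5\right)} = 5 \sqrt{3 + \left(0 - 5\right)} = 5 \sqrt{3 - 5} = 5 \sqrt{-2} = 5 i \sqrt{2} \approx 7.0711 i$)
$R = -4 + 5 i \sqrt{2} \approx -4.0 + 7.0711 i$
$R 664 = \left(-4 + 5 i \sqrt{2}\right) 664 = -2656 + 3320 i \sqrt{2}$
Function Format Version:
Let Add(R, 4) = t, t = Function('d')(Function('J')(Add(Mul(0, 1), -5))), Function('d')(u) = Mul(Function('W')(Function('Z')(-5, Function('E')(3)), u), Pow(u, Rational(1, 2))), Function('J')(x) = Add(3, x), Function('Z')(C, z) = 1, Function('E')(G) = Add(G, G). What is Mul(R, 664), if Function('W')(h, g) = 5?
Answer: Add(-2656, Mul(3320, I, Pow(2, Rational(1, 2)))) ≈ Add(-2656.0, Mul(4695.2, I))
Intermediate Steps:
Function('E')(G) = Mul(2, G)
Function('d')(u) = Mul(5, Pow(u, Rational(1, 2)))
t = Mul(5, I, Pow(2, Rational(1, 2))) (t = Mul(5, Pow(Add(3, Add(Mul(0, 1), -5)), Rational(1, 2))) = Mul(5, Pow(Add(3, Add(0, -5)), Rational(1, 2))) = Mul(5, Pow(Add(3, -5), Rational(1, 2))) = Mul(5, Pow(-2, Rational(1, 2))) = Mul(5, Mul(I, Pow(2, Rational(1, 2)))) = Mul(5, I, Pow(2, Rational(1, 2))) ≈ Mul(7.0711, I))
R = Add(-4, Mul(5, I, Pow(2, Rational(1, 2)))) ≈ Add(-4.0000, Mul(7.0711, I))
Mul(R, 664) = Mul(Add(-4, Mul(5, I, Pow(2, Rational(1, 2)))), 664) = Add(-2656, Mul(3320, I, Pow(2, Rational(1, 2))))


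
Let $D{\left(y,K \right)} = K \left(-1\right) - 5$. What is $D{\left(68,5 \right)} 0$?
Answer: $0$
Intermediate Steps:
$D{\left(y,K \right)} = -5 - K$ ($D{\left(y,K \right)} = - K - 5 = -5 - K$)
$D{\left(68,5 \right)} 0 = \left(-5 - 5\right) 0 = \left(-10\right) 0 = 0$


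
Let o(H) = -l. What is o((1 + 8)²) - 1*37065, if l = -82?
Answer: -36983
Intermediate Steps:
o(H) = 82 (o(H) = -1*(-82) = 82)
o((1 + 8)²) - 1*37065 = 82 - 1*37065 = 82 - 37065 = -36983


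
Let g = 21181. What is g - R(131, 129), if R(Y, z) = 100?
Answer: 21081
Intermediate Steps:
g - R(131, 129) = 21181 - 1*100 = 21181 - 100 = 21081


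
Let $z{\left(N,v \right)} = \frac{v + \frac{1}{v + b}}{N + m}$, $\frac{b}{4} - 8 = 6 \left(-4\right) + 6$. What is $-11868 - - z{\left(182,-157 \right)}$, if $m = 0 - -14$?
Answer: $- \frac{229139073}{19306} \approx -11869.0$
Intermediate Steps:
$b = -40$ ($b = 32 + 4 \left(6 \left(-4\right) + 6\right) = 32 + 4 \left(-24 + 6\right) = 32 + 4 \left(-18\right) = 32 - 72 = -40$)
$m = 14$ ($m = 0 + 14 = 14$)
$z{\left(N,v \right)} = \frac{v + \frac{1}{-40 + v}}{14 + N}$ ($z{\left(N,v \right)} = \frac{v + \frac{1}{v - 40}}{N + 14} = \frac{v + \frac{1}{-40 + v}}{14 + N}$)
$-11868 - - z{\left(182,-157 \right)} = -11868 - - \frac{1 + \left(-157\right)^{2} - -6280}{-560 - 7280 + 14 \left(-157\right) + 182 \left(-157\right)} = -11868 - - \frac{1 + 24649 + 6280}{-560 - 7280 - 2198 - 28574} = -11868 - - \frac{30930}{-38612} = -11868 - - \frac{\left(-1\right) 30930}{38612} = -11868 - \left(-1\right) \left(- \frac{15465}{19306}\right) = -11868 - \frac{15465}{19306} = - \frac{229139073}{19306}$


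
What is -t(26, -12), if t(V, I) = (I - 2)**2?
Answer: -196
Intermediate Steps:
t(V, I) = (-2 + I)**2
-t(26, -12) = -(-2 - 12)**2 = -1*(-14)**2 = -1*196 = -196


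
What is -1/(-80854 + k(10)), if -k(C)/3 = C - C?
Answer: 1/80854 ≈ 1.2368e-5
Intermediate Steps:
k(C) = 0 (k(C) = -3*(C - C) = -3*0 = 0)
-1/(-80854 + k(10)) = -1/(-80854 + 0) = -1/(-80854) = -1*(-1/80854) = 1/80854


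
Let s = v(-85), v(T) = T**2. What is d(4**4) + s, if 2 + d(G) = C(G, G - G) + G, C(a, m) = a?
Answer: 7735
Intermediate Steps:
d(G) = -2 + 2*G (d(G) = -2 + (G + G) = -2 + 2*G)
s = 7225 (s = (-85)**2 = 7225)
d(4**4) + s = (-2 + 2*4**4) + 7225 = (-2 + 2*256) + 7225 = (-2 + 512) + 7225 = 510 + 7225 = 7735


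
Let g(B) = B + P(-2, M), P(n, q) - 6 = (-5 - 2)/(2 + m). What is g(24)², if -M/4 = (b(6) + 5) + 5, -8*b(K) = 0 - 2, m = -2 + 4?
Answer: 12769/16 ≈ 798.06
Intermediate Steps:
m = 2
b(K) = ¼ (b(K) = -(0 - 2)/8 = -⅛*(-2) = ¼)
M = -41 (M = -4*((¼ + 5) + 5) = -4*(21/4 + 5) = -4*41/4 = -41)
P(n, q) = 17/4 (P(n, q) = 6 + (-5 - 2)/(2 + 2) = 6 - 7/4 = 17/4)
g(B) = 17/4 + B (g(B) = B + 17/4 = 17/4 + B)
g(24)² = (17/4 + 24)² = (113/4)² = 12769/16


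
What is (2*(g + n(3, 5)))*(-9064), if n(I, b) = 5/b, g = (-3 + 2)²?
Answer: -36256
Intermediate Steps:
g = 1 (g = (-1)² = 1)
(2*(g + n(3, 5)))*(-9064) = (2*(1 + 5/5))*(-9064) = (2*(1 + 5*(⅕)))*(-9064) = (2*(1 + 1))*(-9064) = (2*2)*(-9064) = 4*(-9064) = -36256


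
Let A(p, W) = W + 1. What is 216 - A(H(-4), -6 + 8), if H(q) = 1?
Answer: 213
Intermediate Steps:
A(p, W) = 1 + W
216 - A(H(-4), -6 + 8) = 216 - (1 + (-6 + 8)) = 216 - (1 + 2) = 216 - 1*3 = 216 - 3 = 213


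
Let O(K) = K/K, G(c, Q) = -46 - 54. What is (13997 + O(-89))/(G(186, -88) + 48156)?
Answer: 6999/24028 ≈ 0.29129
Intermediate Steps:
G(c, Q) = -100
O(K) = 1
(13997 + O(-89))/(G(186, -88) + 48156) = (13997 + 1)/(-100 + 48156) = 13998/48056 = 13998*(1/48056) = 6999/24028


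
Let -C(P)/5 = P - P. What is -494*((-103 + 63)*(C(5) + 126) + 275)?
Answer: 2353910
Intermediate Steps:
C(P) = 0 (C(P) = -5*(P - P) = -5*0 = 0)
-494*((-103 + 63)*(C(5) + 126) + 275) = -494*((-103 + 63)*(0 + 126) + 275) = -494*(-40*126 + 275) = -494*(-5040 + 275) = -494*(-4765) = 2353910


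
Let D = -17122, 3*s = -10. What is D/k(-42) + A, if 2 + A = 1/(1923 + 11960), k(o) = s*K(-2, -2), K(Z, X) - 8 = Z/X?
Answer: 118435888/208245 ≈ 568.73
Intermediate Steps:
s = -10/3 (s = (⅓)*(-10) = -10/3 ≈ -3.3333)
K(Z, X) = 8 + Z/X
k(o) = -30 (k(o) = -10*(8 - 2/(-2))/3 = -10*(8 - 2*(-½))/3 = -10*(8 + 1)/3 = -10/3*9 = -30)
A = -27765/13883 (A = -2 + 1/(1923 + 11960) = -2 + 1/13883 = -27765/13883 ≈ -1.9999)
D/k(-42) + A = -17122/(-30) - 27765/13883 = -17122*(-1/30) - 27765/13883 = 8561/15 - 27765/13883 = 118435888/208245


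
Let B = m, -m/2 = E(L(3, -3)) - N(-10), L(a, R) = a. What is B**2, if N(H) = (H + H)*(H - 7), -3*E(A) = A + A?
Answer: 467856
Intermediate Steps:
E(A) = -2*A/3 (E(A) = -(A + A)/3 = -2*A/3)
N(H) = 2*H*(-7 + H) (N(H) = (2*H)*(-7 + H) = 2*H*(-7 + H))
m = 684 (m = -2*(-2/3*3 - 2*(-10)*(-7 - 10)) = -2*(-2 - 2*(-10)*(-17)) = -2*(-2 - 1*340) = -2*(-2 - 340) = -2*(-342) = 684)
B = 684
B**2 = 684**2 = 467856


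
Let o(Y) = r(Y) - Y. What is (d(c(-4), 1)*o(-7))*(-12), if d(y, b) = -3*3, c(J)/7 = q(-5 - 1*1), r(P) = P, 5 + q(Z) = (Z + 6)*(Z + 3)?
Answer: 0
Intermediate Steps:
q(Z) = -5 + (3 + Z)*(6 + Z) (q(Z) = -5 + (Z + 6)*(Z + 3) = -5 + (6 + Z)*(3 + Z) = -5 + (3 + Z)*(6 + Z))
c(J) = -35 (c(J) = 7*(13 + (-5 - 1*1)**2 + 9*(-5 - 1*1)) = 7*(13 + (-5 - 1)**2 + 9*(-5 - 1)) = 7*(13 + (-6)**2 + 9*(-6)) = 7*(13 + 36 - 54) = 7*(-5) = -35)
d(y, b) = -9
o(Y) = 0 (o(Y) = Y - Y = 0)
(d(c(-4), 1)*o(-7))*(-12) = -9*0*(-12) = 0*(-12) = 0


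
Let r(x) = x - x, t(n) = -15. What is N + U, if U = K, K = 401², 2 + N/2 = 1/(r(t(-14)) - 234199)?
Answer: 37658496601/234199 ≈ 1.6080e+5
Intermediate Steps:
r(x) = 0
N = -936798/234199 (N = -4 + 2/(0 - 234199) = -4 + 2/(-234199) = -4 + 2*(-1/234199) = -4 - 2/234199 = -936798/234199 ≈ -4.0000)
K = 160801
U = 160801
N + U = -936798/234199 + 160801 = 37658496601/234199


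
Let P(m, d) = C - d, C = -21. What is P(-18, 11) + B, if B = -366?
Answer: -398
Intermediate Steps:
P(m, d) = -21 - d
P(-18, 11) + B = (-21 - 1*11) - 366 = (-21 - 11) - 366 = -32 - 366 = -398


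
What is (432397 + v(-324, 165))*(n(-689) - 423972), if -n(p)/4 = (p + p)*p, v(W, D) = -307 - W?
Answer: -1825539480360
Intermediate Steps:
n(p) = -8*p**2 (n(p) = -4*(p + p)*p = -4*2*p*p = -8*p**2)
(432397 + v(-324, 165))*(n(-689) - 423972) = (432397 + (-307 - 1*(-324)))*(-8*(-689)**2 - 423972) = (432397 + (-307 + 324))*(-8*474721 - 423972) = (432397 + 17)*(-3797768 - 423972) = 432414*(-4221740) = -1825539480360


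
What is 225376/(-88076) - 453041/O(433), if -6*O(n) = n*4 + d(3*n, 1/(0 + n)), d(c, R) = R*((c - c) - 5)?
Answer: 25874119166698/16513171069 ≈ 1566.9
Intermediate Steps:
d(c, R) = -5*R (d(c, R) = R*(0 - 5) = R*(-5) = -5*R)
O(n) = -2*n/3 + 5/(6*n) (O(n) = -(n*4 - 5/(0 + n))/6 = -(4*n - 5/n)/6 = -(-5/n + 4*n)/6 = -2*n/3 + 5/(6*n))
225376/(-88076) - 453041/O(433) = 225376/(-88076) - 453041*2598/(5 - 4*433²) = 225376*(-1/88076) - 453041*2598/(5 - 4*187489) = -56344/22019 - 453041*2598/(5 - 749956) = -56344/22019 - 453041/((⅙)*(1/433)*(-749951)) = -56344/22019 - 453041/(-749951/2598) = -56344/22019 - 453041*(-2598/749951) = -56344/22019 + 1177000518/749951 = 25874119166698/16513171069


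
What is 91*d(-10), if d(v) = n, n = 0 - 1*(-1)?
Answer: 91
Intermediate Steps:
n = 1 (n = 0 + 1 = 1)
d(v) = 1
91*d(-10) = 91*1 = 91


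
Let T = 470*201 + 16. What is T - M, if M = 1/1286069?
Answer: 121515515533/1286069 ≈ 94486.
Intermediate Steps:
T = 94486 (T = 94470 + 16 = 94486)
M = 1/1286069 ≈ 7.7756e-7
T - M = 94486 - 1*1/1286069 = 94486 - 1/1286069 = 121515515533/1286069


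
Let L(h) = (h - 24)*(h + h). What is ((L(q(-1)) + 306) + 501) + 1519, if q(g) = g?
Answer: 2376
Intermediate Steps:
L(h) = 2*h*(-24 + h) (L(h) = (-24 + h)*(2*h) = 2*h*(-24 + h))
((L(q(-1)) + 306) + 501) + 1519 = ((2*(-1)*(-24 - 1) + 306) + 501) + 1519 = ((2*(-1)*(-25) + 306) + 501) + 1519 = ((50 + 306) + 501) + 1519 = (356 + 501) + 1519 = 857 + 1519 = 2376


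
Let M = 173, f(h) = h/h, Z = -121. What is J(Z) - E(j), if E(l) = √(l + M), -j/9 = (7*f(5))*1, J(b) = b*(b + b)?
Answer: 29282 - √110 ≈ 29272.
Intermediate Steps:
f(h) = 1
J(b) = 2*b² (J(b) = b*(2*b) = 2*b²)
j = -63 (j = -9*7*1 = -63 ≈ -63.000)
E(l) = √(173 + l) (E(l) = √(l + 173) = √(173 + l))
J(Z) - E(j) = 2*(-121)² - √(173 - 63) = 2*14641 - √110 = 29282 - √110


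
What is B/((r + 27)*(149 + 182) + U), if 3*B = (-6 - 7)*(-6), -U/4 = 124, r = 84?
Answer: 26/36245 ≈ 0.00071734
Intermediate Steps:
U = -496 (U = -4*124 = -496)
B = 26 (B = ((-6 - 7)*(-6))/3 = (-13*(-6))/3 = (⅓)*78 = 26)
B/((r + 27)*(149 + 182) + U) = 26/((84 + 27)*(149 + 182) - 496) = 26/(111*331 - 496) = 26/(36741 - 496) = 26/36245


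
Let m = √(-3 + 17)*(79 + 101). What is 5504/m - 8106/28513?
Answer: -8106/28513 + 688*√14/315 ≈ 7.8880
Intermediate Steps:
m = 180*√14 (m = √14*180 = 180*√14 ≈ 673.50)
5504/m - 8106/28513 = 5504/((180*√14)) - 8106/28513 = 5504*(√14/2520) - 8106*1/28513 = 688*√14/315 - 8106/28513 = -8106/28513 + 688*√14/315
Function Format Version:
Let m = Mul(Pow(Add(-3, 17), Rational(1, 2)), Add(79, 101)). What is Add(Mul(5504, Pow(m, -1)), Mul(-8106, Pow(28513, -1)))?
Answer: Add(Rational(-8106, 28513), Mul(Rational(688, 315), Pow(14, Rational(1, 2)))) ≈ 7.8880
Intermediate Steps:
m = Mul(180, Pow(14, Rational(1, 2))) (m = Mul(Pow(14, Rational(1, 2)), 180) = Mul(180, Pow(14, Rational(1, 2))) ≈ 673.50)
Add(Mul(5504, Pow(m, -1)), Mul(-8106, Pow(28513, -1))) = Add(Mul(5504, Pow(Mul(180, Pow(14, Rational(1, 2))), -1)), Mul(-8106, Pow(28513, -1))) = Add(Mul(5504, Mul(Rational(1, 2520), Pow(14, Rational(1, 2)))), Mul(-8106, Rational(1, 28513))) = Add(Mul(Rational(688, 315), Pow(14, Rational(1, 2))), Rational(-8106, 28513)) = Add(Rational(-8106, 28513), Mul(Rational(688, 315), Pow(14, Rational(1, 2))))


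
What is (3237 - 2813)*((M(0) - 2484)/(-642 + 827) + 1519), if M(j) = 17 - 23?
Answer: 23618920/37 ≈ 6.3835e+5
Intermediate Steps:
M(j) = -6
(3237 - 2813)*((M(0) - 2484)/(-642 + 827) + 1519) = (3237 - 2813)*((-6 - 2484)/(-642 + 827) + 1519) = 424*(-2490/185 + 1519) = 424*(-2490*1/185 + 1519) = 424*(-498/37 + 1519) = 424*(55705/37) = 23618920/37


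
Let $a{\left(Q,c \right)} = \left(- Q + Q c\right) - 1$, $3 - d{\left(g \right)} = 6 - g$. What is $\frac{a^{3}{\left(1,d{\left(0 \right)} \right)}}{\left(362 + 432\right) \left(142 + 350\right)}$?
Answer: $- \frac{125}{390648} \approx -0.00031998$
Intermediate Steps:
$d{\left(g \right)} = -3 + g$ ($d{\left(g \right)} = 3 - \left(6 - g\right) = 3 + \left(-6 + g\right) = -3 + g$)
$a{\left(Q,c \right)} = -1 - Q + Q c$
$\frac{a^{3}{\left(1,d{\left(0 \right)} \right)}}{\left(362 + 432\right) \left(142 + 350\right)} = \frac{\left(-1 - 1 + 1 \left(-3 + 0\right)\right)^{3}}{\left(362 + 432\right) \left(142 + 350\right)} = \frac{\left(-1 - 1 + 1 \left(-3\right)\right)^{3}}{794 \cdot 492} = \frac{\left(-1 - 1 - 3\right)^{3}}{390648} = \left(-5\right)^{3} \cdot \frac{1}{390648} = \left(-125\right) \frac{1}{390648} = - \frac{125}{390648}$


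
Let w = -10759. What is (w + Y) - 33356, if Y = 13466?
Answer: -30649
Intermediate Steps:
(w + Y) - 33356 = (-10759 + 13466) - 33356 = 2707 - 33356 = -30649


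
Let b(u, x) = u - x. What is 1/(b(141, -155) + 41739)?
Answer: 1/42035 ≈ 2.3790e-5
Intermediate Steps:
1/(b(141, -155) + 41739) = 1/((141 - 1*(-155)) + 41739) = 1/((141 + 155) + 41739) = 1/(296 + 41739) = 1/42035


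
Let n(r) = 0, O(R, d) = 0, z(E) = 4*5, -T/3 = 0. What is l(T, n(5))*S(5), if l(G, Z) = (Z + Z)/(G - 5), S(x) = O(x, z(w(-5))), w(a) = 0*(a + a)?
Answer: 0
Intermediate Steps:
T = 0 (T = -3*0 = 0)
w(a) = 0 (w(a) = 0*(2*a) = 0)
z(E) = 20
S(x) = 0
l(G, Z) = 2*Z/(-5 + G) (l(G, Z) = (2*Z)/(-5 + G) = 2*Z/(-5 + G))
l(T, n(5))*S(5) = (2*0/(-5 + 0))*0 = (2*0/(-5))*0 = (2*0*(-⅕))*0 = 0*0 = 0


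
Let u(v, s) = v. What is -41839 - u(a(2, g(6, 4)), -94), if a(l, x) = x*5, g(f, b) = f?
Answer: -41869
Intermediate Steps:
a(l, x) = 5*x
-41839 - u(a(2, g(6, 4)), -94) = -41839 - 5*6 = -41839 - 1*30 = -41839 - 30 = -41869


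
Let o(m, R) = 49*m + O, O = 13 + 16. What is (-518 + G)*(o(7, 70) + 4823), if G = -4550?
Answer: -26328260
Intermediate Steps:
O = 29
o(m, R) = 29 + 49*m (o(m, R) = 49*m + 29 = 29 + 49*m)
(-518 + G)*(o(7, 70) + 4823) = (-518 - 4550)*((29 + 49*7) + 4823) = -5068*((29 + 343) + 4823) = -5068*(372 + 4823) = -5068*5195 = -26328260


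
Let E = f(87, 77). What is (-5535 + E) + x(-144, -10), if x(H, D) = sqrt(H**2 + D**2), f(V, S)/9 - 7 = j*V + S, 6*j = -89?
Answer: -32787/2 + 2*sqrt(5209) ≈ -16249.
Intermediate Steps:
j = -89/6 (j = (1/6)*(-89) = -89/6 ≈ -14.833)
f(V, S) = 63 + 9*S - 267*V/2 (f(V, S) = 63 + 9*(-89*V/6 + S) = 63 + 9*(S - 89*V/6) = 63 + (9*S - 267*V/2) = 63 + 9*S - 267*V/2)
E = -21717/2 (E = 63 + 9*77 - 267/2*87 = 63 + 693 - 23229/2 = -21717/2 ≈ -10859.)
x(H, D) = sqrt(D**2 + H**2)
(-5535 + E) + x(-144, -10) = (-5535 - 21717/2) + sqrt((-10)**2 + (-144)**2) = -32787/2 + sqrt(100 + 20736) = -32787/2 + sqrt(20836) = -32787/2 + 2*sqrt(5209)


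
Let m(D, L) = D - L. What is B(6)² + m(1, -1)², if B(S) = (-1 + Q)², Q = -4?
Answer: 629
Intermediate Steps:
B(S) = 25 (B(S) = (-1 - 4)² = (-5)² = 25)
B(6)² + m(1, -1)² = 25² + (1 - 1*(-1))² = 625 + (1 + 1)² = 625 + 2² = 625 + 4 = 629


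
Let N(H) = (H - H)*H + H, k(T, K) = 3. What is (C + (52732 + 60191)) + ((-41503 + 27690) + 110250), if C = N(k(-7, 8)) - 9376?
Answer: 199987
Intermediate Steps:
N(H) = H (N(H) = 0*H + H = 0 + H = H)
C = -9373 (C = 3 - 9376 = -9373)
(C + (52732 + 60191)) + ((-41503 + 27690) + 110250) = (-9373 + (52732 + 60191)) + ((-41503 + 27690) + 110250) = (-9373 + 112923) + (-13813 + 110250) = 103550 + 96437 = 199987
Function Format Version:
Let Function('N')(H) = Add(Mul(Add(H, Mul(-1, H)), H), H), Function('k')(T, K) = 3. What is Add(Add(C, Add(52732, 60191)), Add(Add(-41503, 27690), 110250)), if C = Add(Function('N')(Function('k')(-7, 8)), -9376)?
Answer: 199987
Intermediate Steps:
Function('N')(H) = H (Function('N')(H) = Add(Mul(0, H), H) = Add(0, H) = H)
C = -9373 (C = Add(3, -9376) = -9373)
Add(Add(C, Add(52732, 60191)), Add(Add(-41503, 27690), 110250)) = Add(Add(-9373, Add(52732, 60191)), Add(Add(-41503, 27690), 110250)) = Add(Add(-9373, 112923), Add(-13813, 110250)) = Add(103550, 96437) = 199987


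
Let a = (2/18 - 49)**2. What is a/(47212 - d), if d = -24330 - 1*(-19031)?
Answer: 193600/4253391 ≈ 0.045517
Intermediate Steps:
d = -5299 (d = -24330 + 19031 = -5299)
a = 193600/81 (a = (2*(1/18) - 49)**2 = (1/9 - 49)**2 = (-440/9)**2 = 193600/81 ≈ 2390.1)
a/(47212 - d) = 193600/(81*(47212 - 1*(-5299))) = 193600/(81*(47212 + 5299)) = (193600/81)/52511 = (193600/81)*(1/52511) = 193600/4253391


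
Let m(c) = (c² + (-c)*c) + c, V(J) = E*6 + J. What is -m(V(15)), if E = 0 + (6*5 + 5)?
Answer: -225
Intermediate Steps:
E = 35 (E = 0 + (30 + 5) = 0 + 35 = 35)
V(J) = 210 + J (V(J) = 35*6 + J = 210 + J)
m(c) = c (m(c) = (c² - c²) + c = 0 + c = c)
-m(V(15)) = -(210 + 15) = -1*225 = -225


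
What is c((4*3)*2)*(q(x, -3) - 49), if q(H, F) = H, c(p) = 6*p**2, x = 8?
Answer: -141696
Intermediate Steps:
c((4*3)*2)*(q(x, -3) - 49) = (6*((4*3)*2)**2)*(8 - 49) = (6*(12*2)**2)*(-41) = (6*24**2)*(-41) = (6*576)*(-41) = 3456*(-41) = -141696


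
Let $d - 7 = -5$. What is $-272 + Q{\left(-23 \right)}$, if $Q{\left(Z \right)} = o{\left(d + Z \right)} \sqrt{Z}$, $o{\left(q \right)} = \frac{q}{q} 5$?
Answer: $-272 + 5 i \sqrt{23} \approx -272.0 + 23.979 i$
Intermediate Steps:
$d = 2$ ($d = 7 - 5 = 2$)
$o{\left(q \right)} = 5$ ($o{\left(q \right)} = 1 \cdot 5 = 5$)
$Q{\left(Z \right)} = 5 \sqrt{Z}$
$-272 + Q{\left(-23 \right)} = -272 + 5 \sqrt{-23} = -272 + 5 i \sqrt{23}$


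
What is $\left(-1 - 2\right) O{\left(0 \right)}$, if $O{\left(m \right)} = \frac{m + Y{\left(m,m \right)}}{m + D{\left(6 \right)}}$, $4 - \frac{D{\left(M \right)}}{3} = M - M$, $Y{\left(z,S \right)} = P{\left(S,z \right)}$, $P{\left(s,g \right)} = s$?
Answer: $0$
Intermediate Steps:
$Y{\left(z,S \right)} = S$
$D{\left(M \right)} = 12$ ($D{\left(M \right)} = 12 - 3 \left(M - M\right) = 12 - 0 = 12 + 0 = 12$)
$O{\left(m \right)} = \frac{2 m}{12 + m}$ ($O{\left(m \right)} = \frac{m + m}{m + 12} = \frac{2 m}{12 + m}$)
$\left(-1 - 2\right) O{\left(0 \right)} = \left(-1 - 2\right) 2 \cdot 0 \frac{1}{12 + 0} = \left(-1 + \left(-2 + 0\right)\right) 2 \cdot 0 \cdot \frac{1}{12} = \left(-1 - 2\right) 2 \cdot 0 \cdot \frac{1}{12} = \left(-3\right) 0 = 0$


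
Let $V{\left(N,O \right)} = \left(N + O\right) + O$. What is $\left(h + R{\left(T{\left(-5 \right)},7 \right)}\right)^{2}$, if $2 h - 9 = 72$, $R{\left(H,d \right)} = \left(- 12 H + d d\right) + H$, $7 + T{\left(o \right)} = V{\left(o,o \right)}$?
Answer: $\frac{439569}{4} \approx 1.0989 \cdot 10^{5}$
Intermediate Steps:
$V{\left(N,O \right)} = N + 2 O$
$T{\left(o \right)} = -7 + 3 o$ ($T{\left(o \right)} = -7 + \left(o + 2 o\right) = -7 + 3 o$)
$R{\left(H,d \right)} = d^{2} - 11 H$ ($R{\left(H,d \right)} = \left(- 12 H + d^{2}\right) + H = \left(d^{2} - 12 H\right) + H = d^{2} - 11 H$)
$h = \frac{81}{2}$ ($h = \frac{9}{2} + \frac{1}{2} \cdot 72 = \frac{9}{2} + 36 = \frac{81}{2} \approx 40.5$)
$\left(h + R{\left(T{\left(-5 \right)},7 \right)}\right)^{2} = \left(\frac{81}{2} - \left(-49 + 11 \left(-7 + 3 \left(-5\right)\right)\right)\right)^{2} = \left(\frac{81}{2} - \left(-49 + 11 \left(-7 - 15\right)\right)\right)^{2} = \left(\frac{81}{2} + \left(49 - -242\right)\right)^{2} = \left(\frac{81}{2} + \left(49 + 242\right)\right)^{2} = \left(\frac{81}{2} + 291\right)^{2} = \left(\frac{663}{2}\right)^{2} = \frac{439569}{4}$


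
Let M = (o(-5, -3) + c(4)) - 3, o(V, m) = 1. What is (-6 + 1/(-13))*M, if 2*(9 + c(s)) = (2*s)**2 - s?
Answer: -1501/13 ≈ -115.46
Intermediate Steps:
c(s) = -9 + 2*s**2 - s/2 (c(s) = -9 + ((2*s)**2 - s)/2 = -9 + (4*s**2 - s)/2 = -9 + (-s + 4*s**2)/2 = -9 + (2*s**2 - s/2) = -9 + 2*s**2 - s/2)
M = 19 (M = (1 + (-9 + 2*4**2 - 1/2*4)) - 3 = (1 + (-9 + 2*16 - 2)) - 3 = (1 + (-9 + 32 - 2)) - 3 = (1 + 21) - 3 = 22 - 3 = 19)
(-6 + 1/(-13))*M = (-6 + 1/(-13))*19 = (-6 - 1/13)*19 = -79/13*19 = -1501/13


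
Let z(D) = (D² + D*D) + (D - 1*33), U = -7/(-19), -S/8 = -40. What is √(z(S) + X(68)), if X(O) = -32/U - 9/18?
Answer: √40179930/14 ≈ 452.77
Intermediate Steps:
S = 320 (S = -8*(-40) = 320)
U = 7/19 (U = -7*(-1/19) = 7/19 ≈ 0.36842)
z(D) = -33 + D + 2*D² (z(D) = (D² + D²) + (D - 33) = 2*D² + (-33 + D) = -33 + D + 2*D²)
X(O) = -1223/14 (X(O) = -32/7/19 - 9/18 = -32*19/7 - 9*1/18 = -608/7 - ½ = -1223/14)
√(z(S) + X(68)) = √((-33 + 320 + 2*320²) - 1223/14) = √((-33 + 320 + 2*102400) - 1223/14) = √((-33 + 320 + 204800) - 1223/14) = √(205087 - 1223/14) = √(2869995/14) = √40179930/14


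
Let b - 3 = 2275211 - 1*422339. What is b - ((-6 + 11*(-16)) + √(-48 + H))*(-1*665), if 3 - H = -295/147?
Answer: 1731845 + 380*I*√1185/3 ≈ 1.7318e+6 + 4360.4*I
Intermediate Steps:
H = 736/147 (H = 3 - (-295)/147 = 3 - 1*(-295/147) = 3 + 295/147 = 736/147 ≈ 5.0068)
b = 1852875 (b = 3 + (2275211 - 1*422339) = 3 + (2275211 - 422339) = 3 + 1852872 = 1852875)
b - ((-6 + 11*(-16)) + √(-48 + H))*(-1*665) = 1852875 - ((-6 + 11*(-16)) + √(-48 + 736/147))*(-1*665) = 1852875 - ((-6 - 176) + √(-6320/147))*(-665) = 1852875 - (-182 + 4*I*√1185/21)*(-665) = 1852875 - (121030 - 380*I*√1185/3) = 1852875 + (-121030 + 380*I*√1185/3) = 1731845 + 380*I*√1185/3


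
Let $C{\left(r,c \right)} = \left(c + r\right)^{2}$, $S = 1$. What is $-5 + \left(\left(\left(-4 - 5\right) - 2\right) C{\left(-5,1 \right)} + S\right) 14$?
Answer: $-2455$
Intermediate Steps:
$-5 + \left(\left(\left(-4 - 5\right) - 2\right) C{\left(-5,1 \right)} + S\right) 14 = -5 + \left(\left(\left(-4 - 5\right) - 2\right) \left(1 - 5\right)^{2} + 1\right) 14 = -5 + \left(\left(-9 - 2\right) \left(-4\right)^{2} + 1\right) 14 = -5 + \left(\left(-11\right) 16 + 1\right) 14 = -5 + \left(-176 + 1\right) 14 = -5 - 2450 = -2455$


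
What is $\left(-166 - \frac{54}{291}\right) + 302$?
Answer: $\frac{13174}{97} \approx 135.81$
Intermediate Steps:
$\left(-166 - \frac{54}{291}\right) + 302 = \left(-166 - \frac{18}{97}\right) + 302 = - \frac{16120}{97} + 302 = \frac{13174}{97}$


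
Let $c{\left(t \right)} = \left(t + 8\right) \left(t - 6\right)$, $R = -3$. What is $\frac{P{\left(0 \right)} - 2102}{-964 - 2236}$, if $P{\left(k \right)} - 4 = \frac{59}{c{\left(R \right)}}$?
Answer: $\frac{94469}{144000} \approx 0.65603$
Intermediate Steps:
$c{\left(t \right)} = \left(-6 + t\right) \left(8 + t\right)$ ($c{\left(t \right)} = \left(8 + t\right) \left(-6 + t\right) = \left(-6 + t\right) \left(8 + t\right)$)
$P{\left(k \right)} = \frac{121}{45}$ ($P{\left(k \right)} = 4 + \frac{59}{-48 + \left(-3\right)^{2} + 2 \left(-3\right)} = 4 + \frac{59}{-48 + 9 - 6} = 4 + \frac{59}{-45} = 4 + 59 \left(- \frac{1}{45}\right) = 4 - \frac{59}{45} = \frac{121}{45}$)
$\frac{P{\left(0 \right)} - 2102}{-964 - 2236} = \frac{\frac{121}{45} - 2102}{-964 - 2236} = - \frac{94469}{45 \left(-3200\right)} = \left(- \frac{94469}{45}\right) \left(- \frac{1}{3200}\right) = \frac{94469}{144000}$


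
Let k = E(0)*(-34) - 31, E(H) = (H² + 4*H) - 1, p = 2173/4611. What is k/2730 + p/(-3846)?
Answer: 74323/76121955 ≈ 0.00097637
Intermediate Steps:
p = 41/87 (p = 2173*(1/4611) = 41/87 ≈ 0.47126)
E(H) = -1 + H² + 4*H
k = 3 (k = (-1 + 0² + 4*0)*(-34) - 31 = (-1 + 0 + 0)*(-34) - 31 = -1*(-34) - 31 = 34 - 31 = 3)
k/2730 + p/(-3846) = 3/2730 + (41/87)/(-3846) = 3*(1/2730) + (41/87)*(-1/3846) = 1/910 - 41/334602 = 74323/76121955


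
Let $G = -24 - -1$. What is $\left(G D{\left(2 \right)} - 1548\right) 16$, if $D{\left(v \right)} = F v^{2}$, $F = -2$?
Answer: $-21824$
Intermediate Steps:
$G = -23$ ($G = -24 + 1 = -23$)
$D{\left(v \right)} = - 2 v^{2}$
$\left(G D{\left(2 \right)} - 1548\right) 16 = \left(- 23 \left(- 2 \cdot 2^{2}\right) - 1548\right) 16 = \left(- 23 \left(\left(-2\right) 4\right) - 1548\right) 16 = \left(\left(-23\right) \left(-8\right) - 1548\right) 16 = \left(184 - 1548\right) 16 = \left(-1364\right) 16 = -21824$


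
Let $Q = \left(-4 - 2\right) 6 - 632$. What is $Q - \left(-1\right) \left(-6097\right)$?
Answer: $-6765$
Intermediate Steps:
$Q = -668$ ($Q = \left(-6\right) 6 - 632 = -36 - 632 = -668$)
$Q - \left(-1\right) \left(-6097\right) = -668 - \left(-1\right) \left(-6097\right) = -668 - 6097 = -6765$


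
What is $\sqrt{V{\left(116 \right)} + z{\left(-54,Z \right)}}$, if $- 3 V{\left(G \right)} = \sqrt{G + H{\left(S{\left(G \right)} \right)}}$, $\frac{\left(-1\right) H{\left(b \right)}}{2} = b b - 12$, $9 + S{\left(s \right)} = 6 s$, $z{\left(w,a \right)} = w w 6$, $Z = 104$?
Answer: $\frac{\sqrt{157464 - 3 i \sqrt{943798}}}{3} \approx 132.28 - 1.2241 i$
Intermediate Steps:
$z{\left(w,a \right)} = 6 w^{2}$ ($z{\left(w,a \right)} = w^{2} \cdot 6 = 6 w^{2}$)
$S{\left(s \right)} = -9 + 6 s$
$H{\left(b \right)} = 24 - 2 b^{2}$ ($H{\left(b \right)} = - 2 \left(b b - 12\right) = - 2 \left(b^{2} - 12\right) = - 2 \left(-12 + b^{2}\right) = 24 - 2 b^{2}$)
$V{\left(G \right)} = - \frac{\sqrt{24 + G - 2 \left(-9 + 6 G\right)^{2}}}{3}$ ($V{\left(G \right)} = - \frac{\sqrt{G - \left(-24 + 2 \left(-9 + 6 G\right)^{2}\right)}}{3} = - \frac{\sqrt{24 + G - 2 \left(-9 + 6 G\right)^{2}}}{3}$)
$\sqrt{V{\left(116 \right)} + z{\left(-54,Z \right)}} = \sqrt{- \frac{\sqrt{-138 - 72 \cdot 116^{2} + 217 \cdot 116}}{3} + 6 \left(-54\right)^{2}} = \sqrt{- \frac{\sqrt{-138 - 968832 + 25172}}{3} + 6 \cdot 2916} = \sqrt{- \frac{\sqrt{-138 - 968832 + 25172}}{3} + 17496} = \sqrt{- \frac{\sqrt{-943798}}{3} + 17496} = \sqrt{- \frac{i \sqrt{943798}}{3} + 17496} = \sqrt{17496 - \frac{i \sqrt{943798}}{3}}$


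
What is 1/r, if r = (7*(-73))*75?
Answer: -1/38325 ≈ -2.6093e-5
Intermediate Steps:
r = -38325 (r = -511*75 = -38325)
1/r = 1/(-38325) = -1/38325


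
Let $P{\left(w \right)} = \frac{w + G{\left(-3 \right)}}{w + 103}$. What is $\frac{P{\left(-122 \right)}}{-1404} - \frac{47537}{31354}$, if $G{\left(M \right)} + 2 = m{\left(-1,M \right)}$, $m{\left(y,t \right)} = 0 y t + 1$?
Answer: $- \frac{211992259}{139399884} \approx -1.5207$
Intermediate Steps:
$m{\left(y,t \right)} = 1$ ($m{\left(y,t \right)} = 0 t + 1 = 0 + 1 = 1$)
$G{\left(M \right)} = -1$ ($G{\left(M \right)} = -2 + 1 = -1$)
$P{\left(w \right)} = \frac{-1 + w}{103 + w}$ ($P{\left(w \right)} = \frac{w - 1}{w + 103} = \frac{-1 + w}{103 + w}$)
$\frac{P{\left(-122 \right)}}{-1404} - \frac{47537}{31354} = \frac{\frac{1}{103 - 122} \left(-1 - 122\right)}{-1404} - \frac{47537}{31354} = \frac{1}{-19} \left(-123\right) \left(- \frac{1}{1404}\right) - \frac{47537}{31354} = \left(- \frac{1}{19}\right) \left(-123\right) \left(- \frac{1}{1404}\right) - \frac{47537}{31354} = \frac{123}{19} \left(- \frac{1}{1404}\right) - \frac{47537}{31354} = - \frac{41}{8892} - \frac{47537}{31354} = - \frac{211992259}{139399884}$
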